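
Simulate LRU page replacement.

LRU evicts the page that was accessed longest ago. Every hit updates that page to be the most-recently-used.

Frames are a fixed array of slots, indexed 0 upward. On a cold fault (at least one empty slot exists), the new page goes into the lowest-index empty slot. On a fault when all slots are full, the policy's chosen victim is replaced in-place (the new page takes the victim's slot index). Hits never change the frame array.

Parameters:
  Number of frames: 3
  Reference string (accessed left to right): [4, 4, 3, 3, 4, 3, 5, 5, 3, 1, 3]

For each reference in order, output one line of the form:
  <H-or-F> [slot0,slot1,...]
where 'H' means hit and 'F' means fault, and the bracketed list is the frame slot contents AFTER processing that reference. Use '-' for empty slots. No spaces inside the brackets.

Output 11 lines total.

F [4,-,-]
H [4,-,-]
F [4,3,-]
H [4,3,-]
H [4,3,-]
H [4,3,-]
F [4,3,5]
H [4,3,5]
H [4,3,5]
F [1,3,5]
H [1,3,5]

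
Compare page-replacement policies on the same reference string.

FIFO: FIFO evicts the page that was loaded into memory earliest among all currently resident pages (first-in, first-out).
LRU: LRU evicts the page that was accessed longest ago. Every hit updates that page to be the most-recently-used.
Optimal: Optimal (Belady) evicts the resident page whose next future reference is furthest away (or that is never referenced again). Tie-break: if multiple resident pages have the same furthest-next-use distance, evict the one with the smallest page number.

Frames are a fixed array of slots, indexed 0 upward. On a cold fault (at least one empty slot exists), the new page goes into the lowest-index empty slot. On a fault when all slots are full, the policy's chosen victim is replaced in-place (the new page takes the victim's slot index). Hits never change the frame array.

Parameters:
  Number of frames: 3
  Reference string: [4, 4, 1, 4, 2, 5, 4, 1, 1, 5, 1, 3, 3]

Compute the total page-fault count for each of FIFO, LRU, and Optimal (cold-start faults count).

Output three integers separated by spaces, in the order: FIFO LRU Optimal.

--- FIFO ---
  step 0: ref 4 -> FAULT, frames=[4,-,-] (faults so far: 1)
  step 1: ref 4 -> HIT, frames=[4,-,-] (faults so far: 1)
  step 2: ref 1 -> FAULT, frames=[4,1,-] (faults so far: 2)
  step 3: ref 4 -> HIT, frames=[4,1,-] (faults so far: 2)
  step 4: ref 2 -> FAULT, frames=[4,1,2] (faults so far: 3)
  step 5: ref 5 -> FAULT, evict 4, frames=[5,1,2] (faults so far: 4)
  step 6: ref 4 -> FAULT, evict 1, frames=[5,4,2] (faults so far: 5)
  step 7: ref 1 -> FAULT, evict 2, frames=[5,4,1] (faults so far: 6)
  step 8: ref 1 -> HIT, frames=[5,4,1] (faults so far: 6)
  step 9: ref 5 -> HIT, frames=[5,4,1] (faults so far: 6)
  step 10: ref 1 -> HIT, frames=[5,4,1] (faults so far: 6)
  step 11: ref 3 -> FAULT, evict 5, frames=[3,4,1] (faults so far: 7)
  step 12: ref 3 -> HIT, frames=[3,4,1] (faults so far: 7)
  FIFO total faults: 7
--- LRU ---
  step 0: ref 4 -> FAULT, frames=[4,-,-] (faults so far: 1)
  step 1: ref 4 -> HIT, frames=[4,-,-] (faults so far: 1)
  step 2: ref 1 -> FAULT, frames=[4,1,-] (faults so far: 2)
  step 3: ref 4 -> HIT, frames=[4,1,-] (faults so far: 2)
  step 4: ref 2 -> FAULT, frames=[4,1,2] (faults so far: 3)
  step 5: ref 5 -> FAULT, evict 1, frames=[4,5,2] (faults so far: 4)
  step 6: ref 4 -> HIT, frames=[4,5,2] (faults so far: 4)
  step 7: ref 1 -> FAULT, evict 2, frames=[4,5,1] (faults so far: 5)
  step 8: ref 1 -> HIT, frames=[4,5,1] (faults so far: 5)
  step 9: ref 5 -> HIT, frames=[4,5,1] (faults so far: 5)
  step 10: ref 1 -> HIT, frames=[4,5,1] (faults so far: 5)
  step 11: ref 3 -> FAULT, evict 4, frames=[3,5,1] (faults so far: 6)
  step 12: ref 3 -> HIT, frames=[3,5,1] (faults so far: 6)
  LRU total faults: 6
--- Optimal ---
  step 0: ref 4 -> FAULT, frames=[4,-,-] (faults so far: 1)
  step 1: ref 4 -> HIT, frames=[4,-,-] (faults so far: 1)
  step 2: ref 1 -> FAULT, frames=[4,1,-] (faults so far: 2)
  step 3: ref 4 -> HIT, frames=[4,1,-] (faults so far: 2)
  step 4: ref 2 -> FAULT, frames=[4,1,2] (faults so far: 3)
  step 5: ref 5 -> FAULT, evict 2, frames=[4,1,5] (faults so far: 4)
  step 6: ref 4 -> HIT, frames=[4,1,5] (faults so far: 4)
  step 7: ref 1 -> HIT, frames=[4,1,5] (faults so far: 4)
  step 8: ref 1 -> HIT, frames=[4,1,5] (faults so far: 4)
  step 9: ref 5 -> HIT, frames=[4,1,5] (faults so far: 4)
  step 10: ref 1 -> HIT, frames=[4,1,5] (faults so far: 4)
  step 11: ref 3 -> FAULT, evict 1, frames=[4,3,5] (faults so far: 5)
  step 12: ref 3 -> HIT, frames=[4,3,5] (faults so far: 5)
  Optimal total faults: 5

Answer: 7 6 5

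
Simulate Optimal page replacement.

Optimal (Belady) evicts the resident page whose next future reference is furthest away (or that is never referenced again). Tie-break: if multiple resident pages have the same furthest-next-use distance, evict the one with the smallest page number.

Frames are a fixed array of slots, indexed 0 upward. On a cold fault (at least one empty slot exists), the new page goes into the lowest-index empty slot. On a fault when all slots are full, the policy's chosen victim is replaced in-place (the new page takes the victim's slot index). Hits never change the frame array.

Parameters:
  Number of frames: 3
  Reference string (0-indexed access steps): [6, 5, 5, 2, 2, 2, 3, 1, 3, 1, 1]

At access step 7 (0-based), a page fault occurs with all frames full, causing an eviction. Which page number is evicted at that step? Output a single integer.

Answer: 5

Derivation:
Step 0: ref 6 -> FAULT, frames=[6,-,-]
Step 1: ref 5 -> FAULT, frames=[6,5,-]
Step 2: ref 5 -> HIT, frames=[6,5,-]
Step 3: ref 2 -> FAULT, frames=[6,5,2]
Step 4: ref 2 -> HIT, frames=[6,5,2]
Step 5: ref 2 -> HIT, frames=[6,5,2]
Step 6: ref 3 -> FAULT, evict 2, frames=[6,5,3]
Step 7: ref 1 -> FAULT, evict 5, frames=[6,1,3]
At step 7: evicted page 5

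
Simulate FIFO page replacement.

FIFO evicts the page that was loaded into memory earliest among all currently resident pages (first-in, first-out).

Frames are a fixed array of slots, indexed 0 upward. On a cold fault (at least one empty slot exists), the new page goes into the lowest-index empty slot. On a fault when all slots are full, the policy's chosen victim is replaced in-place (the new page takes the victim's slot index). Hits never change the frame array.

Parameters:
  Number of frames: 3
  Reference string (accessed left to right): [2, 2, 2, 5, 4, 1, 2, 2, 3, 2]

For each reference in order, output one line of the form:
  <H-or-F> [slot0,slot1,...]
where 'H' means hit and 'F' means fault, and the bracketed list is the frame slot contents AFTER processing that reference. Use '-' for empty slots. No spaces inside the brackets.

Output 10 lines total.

F [2,-,-]
H [2,-,-]
H [2,-,-]
F [2,5,-]
F [2,5,4]
F [1,5,4]
F [1,2,4]
H [1,2,4]
F [1,2,3]
H [1,2,3]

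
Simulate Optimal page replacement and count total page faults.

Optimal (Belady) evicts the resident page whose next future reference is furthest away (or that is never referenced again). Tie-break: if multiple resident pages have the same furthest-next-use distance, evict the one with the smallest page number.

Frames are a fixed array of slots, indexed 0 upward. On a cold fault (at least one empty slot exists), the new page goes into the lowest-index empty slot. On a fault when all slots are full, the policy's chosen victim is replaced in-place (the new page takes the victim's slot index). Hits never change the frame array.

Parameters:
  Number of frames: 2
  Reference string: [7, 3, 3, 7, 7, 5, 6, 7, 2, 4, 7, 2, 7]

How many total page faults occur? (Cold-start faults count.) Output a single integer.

Step 0: ref 7 → FAULT, frames=[7,-]
Step 1: ref 3 → FAULT, frames=[7,3]
Step 2: ref 3 → HIT, frames=[7,3]
Step 3: ref 7 → HIT, frames=[7,3]
Step 4: ref 7 → HIT, frames=[7,3]
Step 5: ref 5 → FAULT (evict 3), frames=[7,5]
Step 6: ref 6 → FAULT (evict 5), frames=[7,6]
Step 7: ref 7 → HIT, frames=[7,6]
Step 8: ref 2 → FAULT (evict 6), frames=[7,2]
Step 9: ref 4 → FAULT (evict 2), frames=[7,4]
Step 10: ref 7 → HIT, frames=[7,4]
Step 11: ref 2 → FAULT (evict 4), frames=[7,2]
Step 12: ref 7 → HIT, frames=[7,2]
Total faults: 7

Answer: 7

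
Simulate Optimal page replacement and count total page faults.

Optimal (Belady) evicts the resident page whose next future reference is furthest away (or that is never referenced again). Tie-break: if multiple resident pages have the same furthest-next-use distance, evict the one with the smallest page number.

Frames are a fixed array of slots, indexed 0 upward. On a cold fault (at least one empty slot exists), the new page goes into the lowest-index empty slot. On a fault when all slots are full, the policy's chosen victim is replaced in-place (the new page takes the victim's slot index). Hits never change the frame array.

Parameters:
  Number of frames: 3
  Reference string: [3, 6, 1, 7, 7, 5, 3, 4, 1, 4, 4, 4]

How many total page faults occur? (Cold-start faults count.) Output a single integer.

Step 0: ref 3 → FAULT, frames=[3,-,-]
Step 1: ref 6 → FAULT, frames=[3,6,-]
Step 2: ref 1 → FAULT, frames=[3,6,1]
Step 3: ref 7 → FAULT (evict 6), frames=[3,7,1]
Step 4: ref 7 → HIT, frames=[3,7,1]
Step 5: ref 5 → FAULT (evict 7), frames=[3,5,1]
Step 6: ref 3 → HIT, frames=[3,5,1]
Step 7: ref 4 → FAULT (evict 3), frames=[4,5,1]
Step 8: ref 1 → HIT, frames=[4,5,1]
Step 9: ref 4 → HIT, frames=[4,5,1]
Step 10: ref 4 → HIT, frames=[4,5,1]
Step 11: ref 4 → HIT, frames=[4,5,1]
Total faults: 6

Answer: 6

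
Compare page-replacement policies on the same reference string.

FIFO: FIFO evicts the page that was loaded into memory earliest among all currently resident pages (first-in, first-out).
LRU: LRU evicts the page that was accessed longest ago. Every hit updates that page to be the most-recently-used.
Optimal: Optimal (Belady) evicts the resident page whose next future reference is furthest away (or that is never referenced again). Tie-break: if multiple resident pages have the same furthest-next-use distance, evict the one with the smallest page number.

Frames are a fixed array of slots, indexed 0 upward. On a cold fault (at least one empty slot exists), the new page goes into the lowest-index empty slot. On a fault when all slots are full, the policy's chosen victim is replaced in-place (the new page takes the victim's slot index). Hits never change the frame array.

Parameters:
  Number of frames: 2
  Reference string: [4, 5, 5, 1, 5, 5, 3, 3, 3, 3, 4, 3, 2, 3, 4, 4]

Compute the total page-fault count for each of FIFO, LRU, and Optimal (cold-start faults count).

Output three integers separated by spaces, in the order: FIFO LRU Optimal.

Answer: 8 7 7

Derivation:
--- FIFO ---
  step 0: ref 4 -> FAULT, frames=[4,-] (faults so far: 1)
  step 1: ref 5 -> FAULT, frames=[4,5] (faults so far: 2)
  step 2: ref 5 -> HIT, frames=[4,5] (faults so far: 2)
  step 3: ref 1 -> FAULT, evict 4, frames=[1,5] (faults so far: 3)
  step 4: ref 5 -> HIT, frames=[1,5] (faults so far: 3)
  step 5: ref 5 -> HIT, frames=[1,5] (faults so far: 3)
  step 6: ref 3 -> FAULT, evict 5, frames=[1,3] (faults so far: 4)
  step 7: ref 3 -> HIT, frames=[1,3] (faults so far: 4)
  step 8: ref 3 -> HIT, frames=[1,3] (faults so far: 4)
  step 9: ref 3 -> HIT, frames=[1,3] (faults so far: 4)
  step 10: ref 4 -> FAULT, evict 1, frames=[4,3] (faults so far: 5)
  step 11: ref 3 -> HIT, frames=[4,3] (faults so far: 5)
  step 12: ref 2 -> FAULT, evict 3, frames=[4,2] (faults so far: 6)
  step 13: ref 3 -> FAULT, evict 4, frames=[3,2] (faults so far: 7)
  step 14: ref 4 -> FAULT, evict 2, frames=[3,4] (faults so far: 8)
  step 15: ref 4 -> HIT, frames=[3,4] (faults so far: 8)
  FIFO total faults: 8
--- LRU ---
  step 0: ref 4 -> FAULT, frames=[4,-] (faults so far: 1)
  step 1: ref 5 -> FAULT, frames=[4,5] (faults so far: 2)
  step 2: ref 5 -> HIT, frames=[4,5] (faults so far: 2)
  step 3: ref 1 -> FAULT, evict 4, frames=[1,5] (faults so far: 3)
  step 4: ref 5 -> HIT, frames=[1,5] (faults so far: 3)
  step 5: ref 5 -> HIT, frames=[1,5] (faults so far: 3)
  step 6: ref 3 -> FAULT, evict 1, frames=[3,5] (faults so far: 4)
  step 7: ref 3 -> HIT, frames=[3,5] (faults so far: 4)
  step 8: ref 3 -> HIT, frames=[3,5] (faults so far: 4)
  step 9: ref 3 -> HIT, frames=[3,5] (faults so far: 4)
  step 10: ref 4 -> FAULT, evict 5, frames=[3,4] (faults so far: 5)
  step 11: ref 3 -> HIT, frames=[3,4] (faults so far: 5)
  step 12: ref 2 -> FAULT, evict 4, frames=[3,2] (faults so far: 6)
  step 13: ref 3 -> HIT, frames=[3,2] (faults so far: 6)
  step 14: ref 4 -> FAULT, evict 2, frames=[3,4] (faults so far: 7)
  step 15: ref 4 -> HIT, frames=[3,4] (faults so far: 7)
  LRU total faults: 7
--- Optimal ---
  step 0: ref 4 -> FAULT, frames=[4,-] (faults so far: 1)
  step 1: ref 5 -> FAULT, frames=[4,5] (faults so far: 2)
  step 2: ref 5 -> HIT, frames=[4,5] (faults so far: 2)
  step 3: ref 1 -> FAULT, evict 4, frames=[1,5] (faults so far: 3)
  step 4: ref 5 -> HIT, frames=[1,5] (faults so far: 3)
  step 5: ref 5 -> HIT, frames=[1,5] (faults so far: 3)
  step 6: ref 3 -> FAULT, evict 1, frames=[3,5] (faults so far: 4)
  step 7: ref 3 -> HIT, frames=[3,5] (faults so far: 4)
  step 8: ref 3 -> HIT, frames=[3,5] (faults so far: 4)
  step 9: ref 3 -> HIT, frames=[3,5] (faults so far: 4)
  step 10: ref 4 -> FAULT, evict 5, frames=[3,4] (faults so far: 5)
  step 11: ref 3 -> HIT, frames=[3,4] (faults so far: 5)
  step 12: ref 2 -> FAULT, evict 4, frames=[3,2] (faults so far: 6)
  step 13: ref 3 -> HIT, frames=[3,2] (faults so far: 6)
  step 14: ref 4 -> FAULT, evict 2, frames=[3,4] (faults so far: 7)
  step 15: ref 4 -> HIT, frames=[3,4] (faults so far: 7)
  Optimal total faults: 7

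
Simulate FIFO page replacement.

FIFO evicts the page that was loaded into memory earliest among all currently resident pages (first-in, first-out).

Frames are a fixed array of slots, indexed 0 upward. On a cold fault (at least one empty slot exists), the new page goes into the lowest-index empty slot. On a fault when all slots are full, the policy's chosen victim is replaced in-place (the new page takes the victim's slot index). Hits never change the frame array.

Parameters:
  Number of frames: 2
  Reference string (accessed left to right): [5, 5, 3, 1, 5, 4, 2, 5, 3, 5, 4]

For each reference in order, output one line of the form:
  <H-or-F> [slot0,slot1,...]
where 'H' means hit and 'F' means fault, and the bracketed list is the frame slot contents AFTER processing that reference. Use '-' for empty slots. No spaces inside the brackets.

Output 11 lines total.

F [5,-]
H [5,-]
F [5,3]
F [1,3]
F [1,5]
F [4,5]
F [4,2]
F [5,2]
F [5,3]
H [5,3]
F [4,3]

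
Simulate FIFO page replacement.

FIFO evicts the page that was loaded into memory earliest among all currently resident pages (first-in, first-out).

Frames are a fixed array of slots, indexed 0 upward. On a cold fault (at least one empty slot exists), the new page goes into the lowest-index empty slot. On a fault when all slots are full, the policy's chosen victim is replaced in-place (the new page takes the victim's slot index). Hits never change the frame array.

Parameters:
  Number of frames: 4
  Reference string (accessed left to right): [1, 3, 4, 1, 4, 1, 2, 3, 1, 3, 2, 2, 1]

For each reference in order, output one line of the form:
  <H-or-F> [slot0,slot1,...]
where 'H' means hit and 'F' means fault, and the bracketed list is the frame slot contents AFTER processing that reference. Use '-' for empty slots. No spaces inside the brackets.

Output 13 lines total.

F [1,-,-,-]
F [1,3,-,-]
F [1,3,4,-]
H [1,3,4,-]
H [1,3,4,-]
H [1,3,4,-]
F [1,3,4,2]
H [1,3,4,2]
H [1,3,4,2]
H [1,3,4,2]
H [1,3,4,2]
H [1,3,4,2]
H [1,3,4,2]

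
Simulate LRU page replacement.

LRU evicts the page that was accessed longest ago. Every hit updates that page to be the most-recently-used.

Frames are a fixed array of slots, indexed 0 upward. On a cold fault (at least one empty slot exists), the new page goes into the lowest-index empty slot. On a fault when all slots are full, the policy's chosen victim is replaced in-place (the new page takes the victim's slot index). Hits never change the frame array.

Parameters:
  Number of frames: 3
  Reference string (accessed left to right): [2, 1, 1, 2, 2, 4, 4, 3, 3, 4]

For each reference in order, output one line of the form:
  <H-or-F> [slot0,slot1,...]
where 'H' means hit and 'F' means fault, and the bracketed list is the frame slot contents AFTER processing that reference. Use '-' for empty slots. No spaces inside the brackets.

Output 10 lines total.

F [2,-,-]
F [2,1,-]
H [2,1,-]
H [2,1,-]
H [2,1,-]
F [2,1,4]
H [2,1,4]
F [2,3,4]
H [2,3,4]
H [2,3,4]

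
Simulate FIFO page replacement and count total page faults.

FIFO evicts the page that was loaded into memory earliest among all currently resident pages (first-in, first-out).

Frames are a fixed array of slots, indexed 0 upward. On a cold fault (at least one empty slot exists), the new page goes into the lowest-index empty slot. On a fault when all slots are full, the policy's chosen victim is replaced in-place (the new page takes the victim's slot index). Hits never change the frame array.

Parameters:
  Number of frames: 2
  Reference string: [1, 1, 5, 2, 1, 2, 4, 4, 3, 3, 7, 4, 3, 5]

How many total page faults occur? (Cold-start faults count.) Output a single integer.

Step 0: ref 1 → FAULT, frames=[1,-]
Step 1: ref 1 → HIT, frames=[1,-]
Step 2: ref 5 → FAULT, frames=[1,5]
Step 3: ref 2 → FAULT (evict 1), frames=[2,5]
Step 4: ref 1 → FAULT (evict 5), frames=[2,1]
Step 5: ref 2 → HIT, frames=[2,1]
Step 6: ref 4 → FAULT (evict 2), frames=[4,1]
Step 7: ref 4 → HIT, frames=[4,1]
Step 8: ref 3 → FAULT (evict 1), frames=[4,3]
Step 9: ref 3 → HIT, frames=[4,3]
Step 10: ref 7 → FAULT (evict 4), frames=[7,3]
Step 11: ref 4 → FAULT (evict 3), frames=[7,4]
Step 12: ref 3 → FAULT (evict 7), frames=[3,4]
Step 13: ref 5 → FAULT (evict 4), frames=[3,5]
Total faults: 10

Answer: 10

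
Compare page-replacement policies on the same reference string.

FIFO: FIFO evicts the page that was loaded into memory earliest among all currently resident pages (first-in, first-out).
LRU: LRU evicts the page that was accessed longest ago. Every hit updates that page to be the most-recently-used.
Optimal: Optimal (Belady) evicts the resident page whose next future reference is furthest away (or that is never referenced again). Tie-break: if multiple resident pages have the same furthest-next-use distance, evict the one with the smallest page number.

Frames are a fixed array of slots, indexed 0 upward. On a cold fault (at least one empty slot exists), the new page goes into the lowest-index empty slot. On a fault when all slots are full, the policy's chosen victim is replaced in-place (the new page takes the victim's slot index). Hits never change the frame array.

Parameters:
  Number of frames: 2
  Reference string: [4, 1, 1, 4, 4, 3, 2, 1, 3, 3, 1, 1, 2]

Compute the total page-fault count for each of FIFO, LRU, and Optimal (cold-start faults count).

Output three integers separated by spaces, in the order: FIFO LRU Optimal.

Answer: 7 7 6

Derivation:
--- FIFO ---
  step 0: ref 4 -> FAULT, frames=[4,-] (faults so far: 1)
  step 1: ref 1 -> FAULT, frames=[4,1] (faults so far: 2)
  step 2: ref 1 -> HIT, frames=[4,1] (faults so far: 2)
  step 3: ref 4 -> HIT, frames=[4,1] (faults so far: 2)
  step 4: ref 4 -> HIT, frames=[4,1] (faults so far: 2)
  step 5: ref 3 -> FAULT, evict 4, frames=[3,1] (faults so far: 3)
  step 6: ref 2 -> FAULT, evict 1, frames=[3,2] (faults so far: 4)
  step 7: ref 1 -> FAULT, evict 3, frames=[1,2] (faults so far: 5)
  step 8: ref 3 -> FAULT, evict 2, frames=[1,3] (faults so far: 6)
  step 9: ref 3 -> HIT, frames=[1,3] (faults so far: 6)
  step 10: ref 1 -> HIT, frames=[1,3] (faults so far: 6)
  step 11: ref 1 -> HIT, frames=[1,3] (faults so far: 6)
  step 12: ref 2 -> FAULT, evict 1, frames=[2,3] (faults so far: 7)
  FIFO total faults: 7
--- LRU ---
  step 0: ref 4 -> FAULT, frames=[4,-] (faults so far: 1)
  step 1: ref 1 -> FAULT, frames=[4,1] (faults so far: 2)
  step 2: ref 1 -> HIT, frames=[4,1] (faults so far: 2)
  step 3: ref 4 -> HIT, frames=[4,1] (faults so far: 2)
  step 4: ref 4 -> HIT, frames=[4,1] (faults so far: 2)
  step 5: ref 3 -> FAULT, evict 1, frames=[4,3] (faults so far: 3)
  step 6: ref 2 -> FAULT, evict 4, frames=[2,3] (faults so far: 4)
  step 7: ref 1 -> FAULT, evict 3, frames=[2,1] (faults so far: 5)
  step 8: ref 3 -> FAULT, evict 2, frames=[3,1] (faults so far: 6)
  step 9: ref 3 -> HIT, frames=[3,1] (faults so far: 6)
  step 10: ref 1 -> HIT, frames=[3,1] (faults so far: 6)
  step 11: ref 1 -> HIT, frames=[3,1] (faults so far: 6)
  step 12: ref 2 -> FAULT, evict 3, frames=[2,1] (faults so far: 7)
  LRU total faults: 7
--- Optimal ---
  step 0: ref 4 -> FAULT, frames=[4,-] (faults so far: 1)
  step 1: ref 1 -> FAULT, frames=[4,1] (faults so far: 2)
  step 2: ref 1 -> HIT, frames=[4,1] (faults so far: 2)
  step 3: ref 4 -> HIT, frames=[4,1] (faults so far: 2)
  step 4: ref 4 -> HIT, frames=[4,1] (faults so far: 2)
  step 5: ref 3 -> FAULT, evict 4, frames=[3,1] (faults so far: 3)
  step 6: ref 2 -> FAULT, evict 3, frames=[2,1] (faults so far: 4)
  step 7: ref 1 -> HIT, frames=[2,1] (faults so far: 4)
  step 8: ref 3 -> FAULT, evict 2, frames=[3,1] (faults so far: 5)
  step 9: ref 3 -> HIT, frames=[3,1] (faults so far: 5)
  step 10: ref 1 -> HIT, frames=[3,1] (faults so far: 5)
  step 11: ref 1 -> HIT, frames=[3,1] (faults so far: 5)
  step 12: ref 2 -> FAULT, evict 1, frames=[3,2] (faults so far: 6)
  Optimal total faults: 6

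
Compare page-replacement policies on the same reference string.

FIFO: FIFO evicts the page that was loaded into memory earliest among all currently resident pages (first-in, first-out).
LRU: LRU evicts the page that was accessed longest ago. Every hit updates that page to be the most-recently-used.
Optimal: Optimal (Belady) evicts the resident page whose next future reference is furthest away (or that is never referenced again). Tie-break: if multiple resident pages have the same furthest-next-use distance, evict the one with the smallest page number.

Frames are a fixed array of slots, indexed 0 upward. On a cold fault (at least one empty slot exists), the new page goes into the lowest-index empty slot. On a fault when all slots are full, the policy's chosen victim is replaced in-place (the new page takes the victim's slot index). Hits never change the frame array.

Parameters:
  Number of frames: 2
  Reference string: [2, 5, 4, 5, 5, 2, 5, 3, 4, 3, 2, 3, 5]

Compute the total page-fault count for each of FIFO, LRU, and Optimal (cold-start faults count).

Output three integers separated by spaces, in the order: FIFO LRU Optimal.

--- FIFO ---
  step 0: ref 2 -> FAULT, frames=[2,-] (faults so far: 1)
  step 1: ref 5 -> FAULT, frames=[2,5] (faults so far: 2)
  step 2: ref 4 -> FAULT, evict 2, frames=[4,5] (faults so far: 3)
  step 3: ref 5 -> HIT, frames=[4,5] (faults so far: 3)
  step 4: ref 5 -> HIT, frames=[4,5] (faults so far: 3)
  step 5: ref 2 -> FAULT, evict 5, frames=[4,2] (faults so far: 4)
  step 6: ref 5 -> FAULT, evict 4, frames=[5,2] (faults so far: 5)
  step 7: ref 3 -> FAULT, evict 2, frames=[5,3] (faults so far: 6)
  step 8: ref 4 -> FAULT, evict 5, frames=[4,3] (faults so far: 7)
  step 9: ref 3 -> HIT, frames=[4,3] (faults so far: 7)
  step 10: ref 2 -> FAULT, evict 3, frames=[4,2] (faults so far: 8)
  step 11: ref 3 -> FAULT, evict 4, frames=[3,2] (faults so far: 9)
  step 12: ref 5 -> FAULT, evict 2, frames=[3,5] (faults so far: 10)
  FIFO total faults: 10
--- LRU ---
  step 0: ref 2 -> FAULT, frames=[2,-] (faults so far: 1)
  step 1: ref 5 -> FAULT, frames=[2,5] (faults so far: 2)
  step 2: ref 4 -> FAULT, evict 2, frames=[4,5] (faults so far: 3)
  step 3: ref 5 -> HIT, frames=[4,5] (faults so far: 3)
  step 4: ref 5 -> HIT, frames=[4,5] (faults so far: 3)
  step 5: ref 2 -> FAULT, evict 4, frames=[2,5] (faults so far: 4)
  step 6: ref 5 -> HIT, frames=[2,5] (faults so far: 4)
  step 7: ref 3 -> FAULT, evict 2, frames=[3,5] (faults so far: 5)
  step 8: ref 4 -> FAULT, evict 5, frames=[3,4] (faults so far: 6)
  step 9: ref 3 -> HIT, frames=[3,4] (faults so far: 6)
  step 10: ref 2 -> FAULT, evict 4, frames=[3,2] (faults so far: 7)
  step 11: ref 3 -> HIT, frames=[3,2] (faults so far: 7)
  step 12: ref 5 -> FAULT, evict 2, frames=[3,5] (faults so far: 8)
  LRU total faults: 8
--- Optimal ---
  step 0: ref 2 -> FAULT, frames=[2,-] (faults so far: 1)
  step 1: ref 5 -> FAULT, frames=[2,5] (faults so far: 2)
  step 2: ref 4 -> FAULT, evict 2, frames=[4,5] (faults so far: 3)
  step 3: ref 5 -> HIT, frames=[4,5] (faults so far: 3)
  step 4: ref 5 -> HIT, frames=[4,5] (faults so far: 3)
  step 5: ref 2 -> FAULT, evict 4, frames=[2,5] (faults so far: 4)
  step 6: ref 5 -> HIT, frames=[2,5] (faults so far: 4)
  step 7: ref 3 -> FAULT, evict 5, frames=[2,3] (faults so far: 5)
  step 8: ref 4 -> FAULT, evict 2, frames=[4,3] (faults so far: 6)
  step 9: ref 3 -> HIT, frames=[4,3] (faults so far: 6)
  step 10: ref 2 -> FAULT, evict 4, frames=[2,3] (faults so far: 7)
  step 11: ref 3 -> HIT, frames=[2,3] (faults so far: 7)
  step 12: ref 5 -> FAULT, evict 2, frames=[5,3] (faults so far: 8)
  Optimal total faults: 8

Answer: 10 8 8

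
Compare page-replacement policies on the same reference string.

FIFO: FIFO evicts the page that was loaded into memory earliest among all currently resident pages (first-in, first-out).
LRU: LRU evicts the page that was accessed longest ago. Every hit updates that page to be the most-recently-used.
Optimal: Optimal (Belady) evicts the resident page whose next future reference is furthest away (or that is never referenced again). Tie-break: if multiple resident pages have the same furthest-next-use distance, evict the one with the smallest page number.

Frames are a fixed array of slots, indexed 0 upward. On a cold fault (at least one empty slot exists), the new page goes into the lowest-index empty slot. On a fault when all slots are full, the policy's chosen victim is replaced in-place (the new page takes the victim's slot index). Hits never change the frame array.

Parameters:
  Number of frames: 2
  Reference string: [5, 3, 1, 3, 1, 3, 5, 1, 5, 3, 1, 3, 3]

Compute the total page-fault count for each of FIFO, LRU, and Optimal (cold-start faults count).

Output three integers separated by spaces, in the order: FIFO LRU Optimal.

--- FIFO ---
  step 0: ref 5 -> FAULT, frames=[5,-] (faults so far: 1)
  step 1: ref 3 -> FAULT, frames=[5,3] (faults so far: 2)
  step 2: ref 1 -> FAULT, evict 5, frames=[1,3] (faults so far: 3)
  step 3: ref 3 -> HIT, frames=[1,3] (faults so far: 3)
  step 4: ref 1 -> HIT, frames=[1,3] (faults so far: 3)
  step 5: ref 3 -> HIT, frames=[1,3] (faults so far: 3)
  step 6: ref 5 -> FAULT, evict 3, frames=[1,5] (faults so far: 4)
  step 7: ref 1 -> HIT, frames=[1,5] (faults so far: 4)
  step 8: ref 5 -> HIT, frames=[1,5] (faults so far: 4)
  step 9: ref 3 -> FAULT, evict 1, frames=[3,5] (faults so far: 5)
  step 10: ref 1 -> FAULT, evict 5, frames=[3,1] (faults so far: 6)
  step 11: ref 3 -> HIT, frames=[3,1] (faults so far: 6)
  step 12: ref 3 -> HIT, frames=[3,1] (faults so far: 6)
  FIFO total faults: 6
--- LRU ---
  step 0: ref 5 -> FAULT, frames=[5,-] (faults so far: 1)
  step 1: ref 3 -> FAULT, frames=[5,3] (faults so far: 2)
  step 2: ref 1 -> FAULT, evict 5, frames=[1,3] (faults so far: 3)
  step 3: ref 3 -> HIT, frames=[1,3] (faults so far: 3)
  step 4: ref 1 -> HIT, frames=[1,3] (faults so far: 3)
  step 5: ref 3 -> HIT, frames=[1,3] (faults so far: 3)
  step 6: ref 5 -> FAULT, evict 1, frames=[5,3] (faults so far: 4)
  step 7: ref 1 -> FAULT, evict 3, frames=[5,1] (faults so far: 5)
  step 8: ref 5 -> HIT, frames=[5,1] (faults so far: 5)
  step 9: ref 3 -> FAULT, evict 1, frames=[5,3] (faults so far: 6)
  step 10: ref 1 -> FAULT, evict 5, frames=[1,3] (faults so far: 7)
  step 11: ref 3 -> HIT, frames=[1,3] (faults so far: 7)
  step 12: ref 3 -> HIT, frames=[1,3] (faults so far: 7)
  LRU total faults: 7
--- Optimal ---
  step 0: ref 5 -> FAULT, frames=[5,-] (faults so far: 1)
  step 1: ref 3 -> FAULT, frames=[5,3] (faults so far: 2)
  step 2: ref 1 -> FAULT, evict 5, frames=[1,3] (faults so far: 3)
  step 3: ref 3 -> HIT, frames=[1,3] (faults so far: 3)
  step 4: ref 1 -> HIT, frames=[1,3] (faults so far: 3)
  step 5: ref 3 -> HIT, frames=[1,3] (faults so far: 3)
  step 6: ref 5 -> FAULT, evict 3, frames=[1,5] (faults so far: 4)
  step 7: ref 1 -> HIT, frames=[1,5] (faults so far: 4)
  step 8: ref 5 -> HIT, frames=[1,5] (faults so far: 4)
  step 9: ref 3 -> FAULT, evict 5, frames=[1,3] (faults so far: 5)
  step 10: ref 1 -> HIT, frames=[1,3] (faults so far: 5)
  step 11: ref 3 -> HIT, frames=[1,3] (faults so far: 5)
  step 12: ref 3 -> HIT, frames=[1,3] (faults so far: 5)
  Optimal total faults: 5

Answer: 6 7 5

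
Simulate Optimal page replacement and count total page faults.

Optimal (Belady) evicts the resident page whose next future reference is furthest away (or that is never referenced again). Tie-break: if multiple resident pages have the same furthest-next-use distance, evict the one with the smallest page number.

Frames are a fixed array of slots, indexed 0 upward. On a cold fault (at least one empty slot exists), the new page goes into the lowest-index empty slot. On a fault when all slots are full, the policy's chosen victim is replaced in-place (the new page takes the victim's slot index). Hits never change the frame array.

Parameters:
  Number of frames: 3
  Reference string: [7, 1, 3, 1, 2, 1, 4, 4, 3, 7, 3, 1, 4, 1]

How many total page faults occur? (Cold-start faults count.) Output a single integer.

Step 0: ref 7 → FAULT, frames=[7,-,-]
Step 1: ref 1 → FAULT, frames=[7,1,-]
Step 2: ref 3 → FAULT, frames=[7,1,3]
Step 3: ref 1 → HIT, frames=[7,1,3]
Step 4: ref 2 → FAULT (evict 7), frames=[2,1,3]
Step 5: ref 1 → HIT, frames=[2,1,3]
Step 6: ref 4 → FAULT (evict 2), frames=[4,1,3]
Step 7: ref 4 → HIT, frames=[4,1,3]
Step 8: ref 3 → HIT, frames=[4,1,3]
Step 9: ref 7 → FAULT (evict 4), frames=[7,1,3]
Step 10: ref 3 → HIT, frames=[7,1,3]
Step 11: ref 1 → HIT, frames=[7,1,3]
Step 12: ref 4 → FAULT (evict 3), frames=[7,1,4]
Step 13: ref 1 → HIT, frames=[7,1,4]
Total faults: 7

Answer: 7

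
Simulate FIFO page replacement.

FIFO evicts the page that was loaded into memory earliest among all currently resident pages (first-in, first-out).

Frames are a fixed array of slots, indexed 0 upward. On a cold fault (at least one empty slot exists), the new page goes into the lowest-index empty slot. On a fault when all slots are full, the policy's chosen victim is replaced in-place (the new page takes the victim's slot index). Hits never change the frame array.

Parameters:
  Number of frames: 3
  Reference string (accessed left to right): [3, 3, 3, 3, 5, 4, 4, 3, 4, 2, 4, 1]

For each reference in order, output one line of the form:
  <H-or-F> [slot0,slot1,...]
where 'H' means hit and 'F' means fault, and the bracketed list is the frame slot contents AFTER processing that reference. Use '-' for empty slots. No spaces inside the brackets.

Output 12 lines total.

F [3,-,-]
H [3,-,-]
H [3,-,-]
H [3,-,-]
F [3,5,-]
F [3,5,4]
H [3,5,4]
H [3,5,4]
H [3,5,4]
F [2,5,4]
H [2,5,4]
F [2,1,4]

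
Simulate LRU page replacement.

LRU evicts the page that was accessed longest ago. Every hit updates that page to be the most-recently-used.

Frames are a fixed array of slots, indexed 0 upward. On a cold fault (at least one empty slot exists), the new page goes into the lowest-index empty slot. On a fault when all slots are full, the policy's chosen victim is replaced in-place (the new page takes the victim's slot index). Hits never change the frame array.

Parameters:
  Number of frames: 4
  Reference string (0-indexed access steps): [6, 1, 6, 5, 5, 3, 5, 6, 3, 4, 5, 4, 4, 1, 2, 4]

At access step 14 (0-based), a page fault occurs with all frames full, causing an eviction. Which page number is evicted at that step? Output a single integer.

Step 0: ref 6 -> FAULT, frames=[6,-,-,-]
Step 1: ref 1 -> FAULT, frames=[6,1,-,-]
Step 2: ref 6 -> HIT, frames=[6,1,-,-]
Step 3: ref 5 -> FAULT, frames=[6,1,5,-]
Step 4: ref 5 -> HIT, frames=[6,1,5,-]
Step 5: ref 3 -> FAULT, frames=[6,1,5,3]
Step 6: ref 5 -> HIT, frames=[6,1,5,3]
Step 7: ref 6 -> HIT, frames=[6,1,5,3]
Step 8: ref 3 -> HIT, frames=[6,1,5,3]
Step 9: ref 4 -> FAULT, evict 1, frames=[6,4,5,3]
Step 10: ref 5 -> HIT, frames=[6,4,5,3]
Step 11: ref 4 -> HIT, frames=[6,4,5,3]
Step 12: ref 4 -> HIT, frames=[6,4,5,3]
Step 13: ref 1 -> FAULT, evict 6, frames=[1,4,5,3]
Step 14: ref 2 -> FAULT, evict 3, frames=[1,4,5,2]
At step 14: evicted page 3

Answer: 3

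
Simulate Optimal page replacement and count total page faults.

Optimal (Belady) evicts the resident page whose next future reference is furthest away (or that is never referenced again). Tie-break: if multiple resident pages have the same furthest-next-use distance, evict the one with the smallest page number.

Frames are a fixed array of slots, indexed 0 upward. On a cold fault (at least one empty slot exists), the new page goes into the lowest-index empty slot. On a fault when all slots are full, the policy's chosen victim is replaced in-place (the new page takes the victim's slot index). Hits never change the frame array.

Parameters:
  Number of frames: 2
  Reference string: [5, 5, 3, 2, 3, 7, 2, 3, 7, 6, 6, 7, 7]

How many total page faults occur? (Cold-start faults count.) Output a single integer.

Step 0: ref 5 → FAULT, frames=[5,-]
Step 1: ref 5 → HIT, frames=[5,-]
Step 2: ref 3 → FAULT, frames=[5,3]
Step 3: ref 2 → FAULT (evict 5), frames=[2,3]
Step 4: ref 3 → HIT, frames=[2,3]
Step 5: ref 7 → FAULT (evict 3), frames=[2,7]
Step 6: ref 2 → HIT, frames=[2,7]
Step 7: ref 3 → FAULT (evict 2), frames=[3,7]
Step 8: ref 7 → HIT, frames=[3,7]
Step 9: ref 6 → FAULT (evict 3), frames=[6,7]
Step 10: ref 6 → HIT, frames=[6,7]
Step 11: ref 7 → HIT, frames=[6,7]
Step 12: ref 7 → HIT, frames=[6,7]
Total faults: 6

Answer: 6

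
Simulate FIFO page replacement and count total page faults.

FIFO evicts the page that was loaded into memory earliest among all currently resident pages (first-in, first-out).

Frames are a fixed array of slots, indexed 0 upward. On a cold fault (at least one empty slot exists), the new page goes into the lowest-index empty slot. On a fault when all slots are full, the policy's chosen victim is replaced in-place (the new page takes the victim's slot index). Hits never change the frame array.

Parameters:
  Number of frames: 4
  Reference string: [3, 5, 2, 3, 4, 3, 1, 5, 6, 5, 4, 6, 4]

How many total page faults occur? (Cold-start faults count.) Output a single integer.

Answer: 7

Derivation:
Step 0: ref 3 → FAULT, frames=[3,-,-,-]
Step 1: ref 5 → FAULT, frames=[3,5,-,-]
Step 2: ref 2 → FAULT, frames=[3,5,2,-]
Step 3: ref 3 → HIT, frames=[3,5,2,-]
Step 4: ref 4 → FAULT, frames=[3,5,2,4]
Step 5: ref 3 → HIT, frames=[3,5,2,4]
Step 6: ref 1 → FAULT (evict 3), frames=[1,5,2,4]
Step 7: ref 5 → HIT, frames=[1,5,2,4]
Step 8: ref 6 → FAULT (evict 5), frames=[1,6,2,4]
Step 9: ref 5 → FAULT (evict 2), frames=[1,6,5,4]
Step 10: ref 4 → HIT, frames=[1,6,5,4]
Step 11: ref 6 → HIT, frames=[1,6,5,4]
Step 12: ref 4 → HIT, frames=[1,6,5,4]
Total faults: 7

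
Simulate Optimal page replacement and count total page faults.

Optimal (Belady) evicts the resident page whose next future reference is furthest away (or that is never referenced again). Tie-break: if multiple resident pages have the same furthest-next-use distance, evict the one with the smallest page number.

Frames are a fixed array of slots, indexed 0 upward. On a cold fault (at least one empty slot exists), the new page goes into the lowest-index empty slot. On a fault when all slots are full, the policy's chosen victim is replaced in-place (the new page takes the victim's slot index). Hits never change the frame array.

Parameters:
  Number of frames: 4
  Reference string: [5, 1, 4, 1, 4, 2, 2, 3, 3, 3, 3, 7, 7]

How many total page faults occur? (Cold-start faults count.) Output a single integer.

Answer: 6

Derivation:
Step 0: ref 5 → FAULT, frames=[5,-,-,-]
Step 1: ref 1 → FAULT, frames=[5,1,-,-]
Step 2: ref 4 → FAULT, frames=[5,1,4,-]
Step 3: ref 1 → HIT, frames=[5,1,4,-]
Step 4: ref 4 → HIT, frames=[5,1,4,-]
Step 5: ref 2 → FAULT, frames=[5,1,4,2]
Step 6: ref 2 → HIT, frames=[5,1,4,2]
Step 7: ref 3 → FAULT (evict 1), frames=[5,3,4,2]
Step 8: ref 3 → HIT, frames=[5,3,4,2]
Step 9: ref 3 → HIT, frames=[5,3,4,2]
Step 10: ref 3 → HIT, frames=[5,3,4,2]
Step 11: ref 7 → FAULT (evict 2), frames=[5,3,4,7]
Step 12: ref 7 → HIT, frames=[5,3,4,7]
Total faults: 6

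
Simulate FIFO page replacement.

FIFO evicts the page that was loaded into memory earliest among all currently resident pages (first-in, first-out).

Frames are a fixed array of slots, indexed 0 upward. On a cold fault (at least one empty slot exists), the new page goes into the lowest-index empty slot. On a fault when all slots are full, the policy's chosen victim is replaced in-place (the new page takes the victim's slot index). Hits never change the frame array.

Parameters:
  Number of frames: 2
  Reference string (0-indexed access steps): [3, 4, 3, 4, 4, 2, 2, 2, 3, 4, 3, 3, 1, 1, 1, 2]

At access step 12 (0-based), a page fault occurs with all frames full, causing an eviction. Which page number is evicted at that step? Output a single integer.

Answer: 3

Derivation:
Step 0: ref 3 -> FAULT, frames=[3,-]
Step 1: ref 4 -> FAULT, frames=[3,4]
Step 2: ref 3 -> HIT, frames=[3,4]
Step 3: ref 4 -> HIT, frames=[3,4]
Step 4: ref 4 -> HIT, frames=[3,4]
Step 5: ref 2 -> FAULT, evict 3, frames=[2,4]
Step 6: ref 2 -> HIT, frames=[2,4]
Step 7: ref 2 -> HIT, frames=[2,4]
Step 8: ref 3 -> FAULT, evict 4, frames=[2,3]
Step 9: ref 4 -> FAULT, evict 2, frames=[4,3]
Step 10: ref 3 -> HIT, frames=[4,3]
Step 11: ref 3 -> HIT, frames=[4,3]
Step 12: ref 1 -> FAULT, evict 3, frames=[4,1]
At step 12: evicted page 3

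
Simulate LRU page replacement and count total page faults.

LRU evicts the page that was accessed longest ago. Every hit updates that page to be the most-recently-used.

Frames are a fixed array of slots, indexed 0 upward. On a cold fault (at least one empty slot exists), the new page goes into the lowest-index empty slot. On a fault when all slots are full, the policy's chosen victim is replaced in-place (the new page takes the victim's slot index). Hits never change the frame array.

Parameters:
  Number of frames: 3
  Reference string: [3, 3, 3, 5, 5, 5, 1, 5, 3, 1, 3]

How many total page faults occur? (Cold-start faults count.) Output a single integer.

Answer: 3

Derivation:
Step 0: ref 3 → FAULT, frames=[3,-,-]
Step 1: ref 3 → HIT, frames=[3,-,-]
Step 2: ref 3 → HIT, frames=[3,-,-]
Step 3: ref 5 → FAULT, frames=[3,5,-]
Step 4: ref 5 → HIT, frames=[3,5,-]
Step 5: ref 5 → HIT, frames=[3,5,-]
Step 6: ref 1 → FAULT, frames=[3,5,1]
Step 7: ref 5 → HIT, frames=[3,5,1]
Step 8: ref 3 → HIT, frames=[3,5,1]
Step 9: ref 1 → HIT, frames=[3,5,1]
Step 10: ref 3 → HIT, frames=[3,5,1]
Total faults: 3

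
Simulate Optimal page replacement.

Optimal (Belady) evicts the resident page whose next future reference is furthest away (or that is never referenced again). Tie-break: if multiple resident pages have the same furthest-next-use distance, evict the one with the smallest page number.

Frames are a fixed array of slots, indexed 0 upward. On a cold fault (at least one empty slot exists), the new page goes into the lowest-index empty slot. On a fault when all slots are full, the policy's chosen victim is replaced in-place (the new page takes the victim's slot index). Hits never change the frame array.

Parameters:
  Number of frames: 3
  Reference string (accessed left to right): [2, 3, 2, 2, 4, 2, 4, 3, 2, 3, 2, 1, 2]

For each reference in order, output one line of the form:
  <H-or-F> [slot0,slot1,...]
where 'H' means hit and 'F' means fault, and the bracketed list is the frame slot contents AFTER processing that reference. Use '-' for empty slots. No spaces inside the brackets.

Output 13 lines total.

F [2,-,-]
F [2,3,-]
H [2,3,-]
H [2,3,-]
F [2,3,4]
H [2,3,4]
H [2,3,4]
H [2,3,4]
H [2,3,4]
H [2,3,4]
H [2,3,4]
F [2,1,4]
H [2,1,4]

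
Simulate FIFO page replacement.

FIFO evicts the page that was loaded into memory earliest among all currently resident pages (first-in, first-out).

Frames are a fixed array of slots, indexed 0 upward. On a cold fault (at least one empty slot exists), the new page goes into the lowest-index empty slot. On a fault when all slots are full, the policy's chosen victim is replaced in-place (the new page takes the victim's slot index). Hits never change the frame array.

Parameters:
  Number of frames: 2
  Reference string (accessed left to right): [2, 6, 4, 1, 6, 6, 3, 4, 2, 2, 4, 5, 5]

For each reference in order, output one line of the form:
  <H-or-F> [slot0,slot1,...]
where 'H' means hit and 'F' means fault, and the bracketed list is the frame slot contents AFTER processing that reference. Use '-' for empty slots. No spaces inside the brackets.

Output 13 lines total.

F [2,-]
F [2,6]
F [4,6]
F [4,1]
F [6,1]
H [6,1]
F [6,3]
F [4,3]
F [4,2]
H [4,2]
H [4,2]
F [5,2]
H [5,2]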